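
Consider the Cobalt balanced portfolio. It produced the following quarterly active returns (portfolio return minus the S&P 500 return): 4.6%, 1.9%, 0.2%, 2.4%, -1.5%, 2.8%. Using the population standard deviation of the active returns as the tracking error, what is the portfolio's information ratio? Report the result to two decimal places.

μ = (4.6 + 1.9 + 0.2 + 2.4 − 1.5 + 2.8) / 6 = 1.7333%
Population σ = √[Σ(r − μ)² / 6] = √[22.6333 / 6] = √3.7722 = 1.9422%
IR = μ / tracking error = 1.7333 / 1.9422 = 0.8924

0.89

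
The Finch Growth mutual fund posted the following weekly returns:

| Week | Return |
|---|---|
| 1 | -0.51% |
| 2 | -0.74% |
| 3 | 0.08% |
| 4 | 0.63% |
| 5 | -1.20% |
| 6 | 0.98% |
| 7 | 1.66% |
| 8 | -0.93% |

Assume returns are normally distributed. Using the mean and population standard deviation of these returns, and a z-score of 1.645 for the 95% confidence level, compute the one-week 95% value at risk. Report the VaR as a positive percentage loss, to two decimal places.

μ = (-0.51 − 0.74 + 0.08 + 0.63 − 1.2 + 0.98 + 1.66 − 0.93) / 8 = -0.030 / 8 = -0.0038%
Population σ = √[Σ(r − μ)² / 8] = √[7.2318 / 8] = √0.9040 = 0.9508%
VaR = −(μ − z·σ) = −(-0.0038 − 1.645 × 0.9508) = −(-1.5679) = 1.5679%

1.57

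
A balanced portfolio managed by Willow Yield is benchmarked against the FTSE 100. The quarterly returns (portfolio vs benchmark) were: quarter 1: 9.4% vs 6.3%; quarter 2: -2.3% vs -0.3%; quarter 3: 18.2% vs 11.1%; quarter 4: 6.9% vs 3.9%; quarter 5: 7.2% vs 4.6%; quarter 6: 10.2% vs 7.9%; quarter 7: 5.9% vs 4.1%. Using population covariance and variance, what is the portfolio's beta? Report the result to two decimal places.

r̄p = 7.9286%,  r̄m = 5.3714%
Cov = Σ(rp − r̄p)(rm − r̄m) / 7 = 18.3737
Var(rm) = Σ(rm − r̄m)² / 7 = 10.9449
β = Cov / Var = 18.3737 / 10.9449 = 1.6787

1.68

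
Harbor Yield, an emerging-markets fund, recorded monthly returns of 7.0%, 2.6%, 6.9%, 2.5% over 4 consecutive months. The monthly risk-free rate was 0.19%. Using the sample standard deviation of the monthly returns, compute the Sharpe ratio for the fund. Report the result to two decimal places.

1.79

μ = (7 + 2.6 + 6.9 + 2.5) / 4 = 19.00 / 4 = 4.7500%
Σ(r − μ)² = (7 − 4.7500)² + (2.6 − 4.7500)² + (6.9 − 4.7500)² + … = 19.3700
sample σ = √(19.3700 / 3) = √6.4567 = 2.5410%
Sharpe = (μ − rf) / σ = (4.7500 − 0.19) / 2.5410 = 4.5600 / 2.5410 = 1.7946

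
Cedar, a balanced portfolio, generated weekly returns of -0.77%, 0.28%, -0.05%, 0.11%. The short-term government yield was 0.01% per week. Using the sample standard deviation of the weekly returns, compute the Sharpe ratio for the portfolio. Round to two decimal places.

-0.25

r̄ = (-0.77 + 0.28 − 0.05 + 0.11) / 4 = -0.430 / 4 = -0.1075%
Σ(r − r̄)² = 0.6397; sample σ = √(0.6397/3) = 0.4618%
Sharpe = (r̄ − rf) / σ = (-0.1075 − 0.01) / 0.4618 = -0.1175 / 0.4618 = -0.2544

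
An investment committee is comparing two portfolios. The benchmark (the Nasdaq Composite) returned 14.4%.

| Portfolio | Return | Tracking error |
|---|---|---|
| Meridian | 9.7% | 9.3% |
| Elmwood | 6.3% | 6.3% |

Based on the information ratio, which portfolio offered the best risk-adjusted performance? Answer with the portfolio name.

Meridian

Meridian: IR = (9.7% − 14.4%) / 9.3% = -0.505
Elmwood: IR = (6.3% − 14.4%) / 6.3% = -1.286
Highest: Meridian (-0.505).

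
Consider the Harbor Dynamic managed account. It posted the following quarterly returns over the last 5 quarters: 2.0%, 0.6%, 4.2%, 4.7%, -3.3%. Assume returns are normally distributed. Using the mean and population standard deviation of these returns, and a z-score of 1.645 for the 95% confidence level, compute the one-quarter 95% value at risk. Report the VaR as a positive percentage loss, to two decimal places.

r̄ = (2 + 0.6 + 4.2 + 4.7 − 3.3) / 5 = 1.6400%
Σ(r − r̄)² = 41.5320; population σ = √(41.5320/5) = 2.8821%
VaR = −(r̄ − z·σ) = −(1.6400 − 1.645 × 2.8821) = −(-3.1011) = 3.1011%

3.10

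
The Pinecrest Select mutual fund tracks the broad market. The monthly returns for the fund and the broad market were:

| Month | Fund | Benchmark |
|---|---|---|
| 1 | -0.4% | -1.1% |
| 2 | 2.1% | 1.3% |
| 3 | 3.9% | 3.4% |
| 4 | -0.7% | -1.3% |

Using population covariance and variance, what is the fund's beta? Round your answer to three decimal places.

0.979

r̄p = 1.2250%,  r̄m = 0.5750%
Cov = Σ(rp − r̄p)(rm − r̄m) / 4 = 3.6306
Var(rm) = Σ(rm − r̄m)² / 4 = 3.7069
β = Cov / Var = 3.6306 / 3.7069 = 0.9794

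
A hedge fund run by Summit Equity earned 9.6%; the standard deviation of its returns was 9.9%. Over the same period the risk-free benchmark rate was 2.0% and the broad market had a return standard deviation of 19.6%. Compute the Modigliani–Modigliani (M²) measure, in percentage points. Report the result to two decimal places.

Sharpe = (Rp − Rf) / σp = (9.6% − 2.0%) / 9.9% = 0.7677
M² = Rf + Sharpe × σm = 2.0% + 0.7677 × 19.6% = 17.0469%

17.05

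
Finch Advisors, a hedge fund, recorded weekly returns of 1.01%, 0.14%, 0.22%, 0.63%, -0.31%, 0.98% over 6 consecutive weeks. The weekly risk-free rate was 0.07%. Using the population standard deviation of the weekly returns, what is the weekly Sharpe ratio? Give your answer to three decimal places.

0.790

Mean return μ = 2.670 / 6 = 0.4450%
Σ(r − μ)² = 1.3534; population σ = √(1.3534/6) = 0.4749%
Sharpe = (μ − rf) / σ = (0.4450 − 0.07) / 0.4749 = 0.3750 / 0.4749 = 0.7896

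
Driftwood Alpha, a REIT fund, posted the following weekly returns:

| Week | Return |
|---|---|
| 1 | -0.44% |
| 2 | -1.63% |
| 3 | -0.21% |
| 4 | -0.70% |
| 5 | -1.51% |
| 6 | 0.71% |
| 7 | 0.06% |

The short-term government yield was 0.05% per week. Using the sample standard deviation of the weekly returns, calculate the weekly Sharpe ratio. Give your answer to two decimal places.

-0.70

r̄ = (-0.44 − 1.63 − 0.21 − 0.7 − 1.51 + 0.71 + 0.06) / 7 = -0.5314%
Σ(r − r̄)² = 4.1955; sample σ = √(4.1955/6) = 0.8362%
Sharpe = (r̄ − rf) / σ = (-0.5314 − 0.05) / 0.8362 = -0.5814 / 0.8362 = -0.6953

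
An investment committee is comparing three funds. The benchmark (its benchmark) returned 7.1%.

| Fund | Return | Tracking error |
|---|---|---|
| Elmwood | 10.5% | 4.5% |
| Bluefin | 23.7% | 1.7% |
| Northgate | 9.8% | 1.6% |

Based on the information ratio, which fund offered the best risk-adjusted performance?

Bluefin

Elmwood: IR = (10.5% − 7.1%) / 4.5% = 0.756
Bluefin: IR = (23.7% − 7.1%) / 1.7% = 9.765
Northgate: IR = (9.8% − 7.1%) / 1.6% = 1.688
Highest: Bluefin (9.765).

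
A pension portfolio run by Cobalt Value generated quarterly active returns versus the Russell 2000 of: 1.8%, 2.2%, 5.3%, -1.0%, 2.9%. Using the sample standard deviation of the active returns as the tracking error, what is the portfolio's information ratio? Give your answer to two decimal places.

Mean return r̄ = 11.20 / 5 = 2.2400%
Σ(r − r̄)² = (1.8 − 2.2400)² + (2.2 − 2.2400)² + … = 20.4920
sample σ = √(20.4920 / 4) = √5.1230 = 2.2634%
IR = r̄ / tracking error = 2.2400 / 2.2634 = 0.9897

0.99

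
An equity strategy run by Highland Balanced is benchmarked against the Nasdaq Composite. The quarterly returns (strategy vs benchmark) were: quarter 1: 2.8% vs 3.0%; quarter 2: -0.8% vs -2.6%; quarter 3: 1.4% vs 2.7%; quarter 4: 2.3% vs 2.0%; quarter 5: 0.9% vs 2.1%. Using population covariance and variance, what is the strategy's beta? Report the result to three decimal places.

r̄p = 1.3200%,  r̄m = 1.4400%
Cov = Σ(rp − r̄p)(rm − r̄m) / 5 = 2.2492
Var(rm) = Σ(rm − r̄m)² / 5 = 4.2184
β = Cov / Var = 2.2492 / 4.2184 = 0.5332

0.533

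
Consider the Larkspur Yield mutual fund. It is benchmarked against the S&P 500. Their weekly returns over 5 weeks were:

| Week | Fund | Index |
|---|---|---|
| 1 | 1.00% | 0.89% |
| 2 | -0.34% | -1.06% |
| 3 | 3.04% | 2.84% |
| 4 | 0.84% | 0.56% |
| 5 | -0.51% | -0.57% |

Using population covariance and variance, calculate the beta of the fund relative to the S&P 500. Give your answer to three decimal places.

0.924

r̄p = 0.8060%,  r̄m = 0.5320%
Cov = Σ(rp − r̄p)(rm − r̄m) / 5 = 1.7002
Var(rm) = Σ(rm − r̄m)² / 5 = 1.8409
β = Cov / Var = 1.7002 / 1.8409 = 0.9236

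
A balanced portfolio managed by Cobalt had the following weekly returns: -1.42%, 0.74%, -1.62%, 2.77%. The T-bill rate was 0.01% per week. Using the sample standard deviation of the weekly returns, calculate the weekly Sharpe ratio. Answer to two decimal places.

0.05

r̄ = (-1.42 + 0.74 − 1.62 + 2.77) / 4 = 0.1175%
Sample σ = √[Σ(r − r̄)² / 3] = √[12.8061 / 3] = √4.2687 = 2.0661%
Sharpe = (r̄ − rf) / σ = (0.1175 − 0.01) / 2.0661 = 0.1075 / 2.0661 = 0.0520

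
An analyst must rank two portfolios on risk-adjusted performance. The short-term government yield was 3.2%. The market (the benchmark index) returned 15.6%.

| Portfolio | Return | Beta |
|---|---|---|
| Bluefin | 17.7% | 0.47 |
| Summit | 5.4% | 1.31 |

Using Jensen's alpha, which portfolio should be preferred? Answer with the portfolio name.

Bluefin: α = 17.7% − [3.2% + 0.47 × (15.6% − 3.2%)] = 8.672
Summit: α = 5.4% − [3.2% + 1.31 × (15.6% − 3.2%)] = -14.044
Highest: Bluefin (8.672).

Bluefin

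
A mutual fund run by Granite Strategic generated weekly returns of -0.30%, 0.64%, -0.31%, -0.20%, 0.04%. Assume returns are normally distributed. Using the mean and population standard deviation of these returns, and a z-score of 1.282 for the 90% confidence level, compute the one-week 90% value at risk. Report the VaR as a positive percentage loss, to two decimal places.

0.48

r̄ = (-0.3 + 0.64 − 0.31 − 0.2 + 0.04) / 5 = -0.0260%
Σ(r − r̄)² = (-0.3 − (-0.0260))² + (0.64 − (-0.0260))² + … = 0.6339
σ = √[0.6339 / 5] = 0.3561%
VaR = −(r̄ − z·σ) = −(-0.0260 − 1.282 × 0.3561) = −(-0.4825) = 0.4825%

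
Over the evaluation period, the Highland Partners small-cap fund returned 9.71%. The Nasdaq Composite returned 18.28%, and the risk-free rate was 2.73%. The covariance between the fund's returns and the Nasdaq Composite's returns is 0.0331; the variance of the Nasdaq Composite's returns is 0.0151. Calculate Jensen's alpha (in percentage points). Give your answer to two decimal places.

β = Cov / Var = 0.0331 / 0.0151 = 2.1921
E[R] = Rf + β(Rm − Rf) = 2.73% + 2.1921 × (18.28% − 2.73%) = 36.8172%
α = Rp − E[R] = 9.71% − 36.8172% = -27.1072

-27.11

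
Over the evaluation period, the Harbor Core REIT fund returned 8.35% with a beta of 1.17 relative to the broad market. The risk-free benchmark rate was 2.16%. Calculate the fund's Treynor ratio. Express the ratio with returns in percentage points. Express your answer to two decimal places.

5.29

Treynor = (Rp − Rf) / β = (8.35% − 2.16%) / 1.17 = 6.19 / 1.17 = 5.2906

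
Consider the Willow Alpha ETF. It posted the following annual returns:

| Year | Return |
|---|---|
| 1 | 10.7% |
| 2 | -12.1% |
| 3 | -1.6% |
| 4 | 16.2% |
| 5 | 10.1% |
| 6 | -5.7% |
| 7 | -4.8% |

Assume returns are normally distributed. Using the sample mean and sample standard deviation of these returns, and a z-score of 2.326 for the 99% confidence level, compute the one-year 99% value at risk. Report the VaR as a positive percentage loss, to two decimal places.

Mean return μ = 12.80 / 7 = 1.8286%
Σ(r − μ)² = (10.7 − 1.8286)² + (-12.1 − 1.8286)² + (-1.6 − 1.8286)² + … = 660.0343
sample σ = √(660.0343 / 6) = √110.0057 = 10.4884%
VaR = −(μ − z·σ) = −(1.8286 − 2.326 × 10.4884) = −(-22.5674) = 22.5674%

22.57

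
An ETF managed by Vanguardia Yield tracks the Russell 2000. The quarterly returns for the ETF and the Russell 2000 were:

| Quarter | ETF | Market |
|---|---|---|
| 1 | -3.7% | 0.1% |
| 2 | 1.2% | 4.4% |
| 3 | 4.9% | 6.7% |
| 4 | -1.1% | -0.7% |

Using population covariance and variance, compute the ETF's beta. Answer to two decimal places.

0.94

r̄p = 0.3250%,  r̄m = 2.6250%
Cov = Σ(rp − r̄p)(rm − r̄m) / 4 = 8.7744
Var(rm) = Σ(rm − r̄m)² / 4 = 9.2969
β = Cov / Var = 8.7744 / 9.2969 = 0.9438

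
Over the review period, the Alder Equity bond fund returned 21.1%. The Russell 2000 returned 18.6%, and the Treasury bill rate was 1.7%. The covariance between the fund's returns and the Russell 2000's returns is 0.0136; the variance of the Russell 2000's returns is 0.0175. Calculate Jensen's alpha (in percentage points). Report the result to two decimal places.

6.27

β = Cov / Var = 0.0136 / 0.0175 = 0.7771
E[R] = Rf + β(Rm − Rf) = 1.7% + 0.7771 × (18.6% − 1.7%) = 14.8330%
α = Rp − E[R] = 21.1% − 14.8330% = 6.2670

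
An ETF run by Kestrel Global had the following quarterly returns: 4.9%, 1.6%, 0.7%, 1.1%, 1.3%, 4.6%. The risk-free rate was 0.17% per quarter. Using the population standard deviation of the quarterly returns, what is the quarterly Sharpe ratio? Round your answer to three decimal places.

1.286

μ = (4.9 + 1.6 + 0.7 + 1.1 + 1.3 + 4.6) / 6 = 2.3667%
Population std dev = √[17.5133 / 6] = 1.7085%
Sharpe = (μ − rf) / σ = (2.3667 − 0.17) / 1.7085 = 2.1967 / 1.7085 = 1.2857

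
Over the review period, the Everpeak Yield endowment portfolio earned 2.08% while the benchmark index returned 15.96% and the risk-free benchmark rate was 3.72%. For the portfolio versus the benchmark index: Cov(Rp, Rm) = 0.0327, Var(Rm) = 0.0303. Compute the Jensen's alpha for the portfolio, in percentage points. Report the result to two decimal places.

β = Cov / Var = 0.0327 / 0.0303 = 1.0792
E[R] = Rf + β(Rm − Rf) = 3.72% + 1.0792 × (15.96% − 3.72%) = 16.9294%
α = Rp − E[R] = 2.08% − 16.9294% = -14.8494

-14.85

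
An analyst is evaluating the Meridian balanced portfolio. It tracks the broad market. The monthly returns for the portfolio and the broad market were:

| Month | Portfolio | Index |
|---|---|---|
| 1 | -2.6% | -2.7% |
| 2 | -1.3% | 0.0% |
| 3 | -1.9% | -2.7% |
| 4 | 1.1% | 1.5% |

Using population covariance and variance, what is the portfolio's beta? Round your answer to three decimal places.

r̄p = -1.1750%,  r̄m = -0.9750%
Cov = Σ(rp − r̄p)(rm − r̄m) / 4 = 2.3044
Var(rm) = Σ(rm − r̄m)² / 4 = 3.2569
β = Cov / Var = 2.3044 / 3.2569 = 0.7075

0.708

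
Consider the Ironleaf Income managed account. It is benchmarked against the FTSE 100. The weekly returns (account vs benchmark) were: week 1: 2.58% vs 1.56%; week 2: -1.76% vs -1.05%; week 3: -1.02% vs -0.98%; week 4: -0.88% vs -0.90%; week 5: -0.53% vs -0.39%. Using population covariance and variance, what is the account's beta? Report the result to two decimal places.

1.51

r̄p = -0.3220%,  r̄m = -0.3520%
Cov = Σ(rp − r̄p)(rm − r̄m) / 5 = 1.4609
Var(rm) = Σ(rm − r̄m)² / 5 = 0.9678
β = Cov / Var = 1.4609 / 0.9678 = 1.5095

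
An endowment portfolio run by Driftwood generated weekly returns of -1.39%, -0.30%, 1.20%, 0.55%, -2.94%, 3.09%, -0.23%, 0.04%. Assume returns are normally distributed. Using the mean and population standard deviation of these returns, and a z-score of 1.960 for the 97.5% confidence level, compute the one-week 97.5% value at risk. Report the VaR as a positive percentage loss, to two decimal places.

3.25

μ = (-1.39 − 0.3 + 1.2 + 0.55 − 2.94 + 3.09 − 0.23 + 0.04) / 8 = 0.020 / 8 = 0.0025%
Σ(r − μ)² = (-1.39 − 0.0025)² + (-0.3 − 0.0025)² + (1.2 − 0.0025)² + … = 22.0108
σ = √[22.0108 / 8] = 1.6587%
VaR = −(μ − z·σ) = −(0.0025 − 1.960 × 1.6587) = −(-3.2486) = 3.2486%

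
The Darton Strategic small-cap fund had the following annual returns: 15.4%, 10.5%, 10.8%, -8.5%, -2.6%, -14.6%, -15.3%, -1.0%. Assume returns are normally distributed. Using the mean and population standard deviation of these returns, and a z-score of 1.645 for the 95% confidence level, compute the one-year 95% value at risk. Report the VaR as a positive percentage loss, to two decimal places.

Mean return r̄ = -5.30 / 8 = -0.6625%
Population σ = √[Σ(r − r̄)² / 8] = √[987.7988 / 8] = √123.4749 = 11.1119%
VaR = −(r̄ − z·σ) = −(-0.6625 − 1.645 × 11.1119) = −(-18.9416) = 18.9416%

18.94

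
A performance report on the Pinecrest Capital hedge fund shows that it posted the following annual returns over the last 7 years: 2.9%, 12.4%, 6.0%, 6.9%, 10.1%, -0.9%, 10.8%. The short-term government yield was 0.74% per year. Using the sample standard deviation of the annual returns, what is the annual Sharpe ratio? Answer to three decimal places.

r̄ = (2.9 + 12.4 + 6 + 6.9 + 10.1 − 0.9 + 10.8) / 7 = 48.20 / 7 = 6.8857%
Sample σ = √[Σ(r − r̄)² / 6] = √[133.3486 / 6] = √22.2248 = 4.7143%
Sharpe = (r̄ − rf) / σ = (6.8857 − 0.74) / 4.7143 = 6.1457 / 4.7143 = 1.3036

1.304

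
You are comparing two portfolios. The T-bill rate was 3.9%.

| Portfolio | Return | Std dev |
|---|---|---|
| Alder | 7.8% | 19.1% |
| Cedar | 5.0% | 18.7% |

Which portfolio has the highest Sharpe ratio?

Alder: Sharpe ratio = (7.8% − 3.9%) / 19.1% = 0.204
Cedar: Sharpe ratio = (5.0% − 3.9%) / 18.7% = 0.059
Highest: Alder (0.204).

Alder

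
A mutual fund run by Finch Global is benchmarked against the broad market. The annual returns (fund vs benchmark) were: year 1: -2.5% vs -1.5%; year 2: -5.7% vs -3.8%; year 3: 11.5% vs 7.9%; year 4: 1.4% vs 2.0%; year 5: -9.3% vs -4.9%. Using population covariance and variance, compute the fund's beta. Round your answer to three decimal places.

r̄p = -0.9200%,  r̄m = -0.0600%
Cov = Σ(rp − r̄p)(rm − r̄m) / 5 = 32.8708
Var(rm) = Σ(rm − r̄m)² / 5 = 21.4184
β = Cov / Var = 32.8708 / 21.4184 = 1.5347

1.535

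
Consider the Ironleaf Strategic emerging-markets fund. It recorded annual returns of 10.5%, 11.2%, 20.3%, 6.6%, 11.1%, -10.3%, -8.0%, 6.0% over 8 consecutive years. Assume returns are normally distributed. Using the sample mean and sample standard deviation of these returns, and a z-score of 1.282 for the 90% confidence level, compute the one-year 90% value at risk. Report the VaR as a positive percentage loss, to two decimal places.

7.25

r̄ = (10.5 + 11.2 + 20.3 + 6.6 + 11.1 − 10.3 − 8 + 6) / 8 = 47.40 / 8 = 5.9250%
Sample std dev = √[739.7950 / 7] = 10.2803%
VaR = −(r̄ − z·σ) = −(5.9250 − 1.282 × 10.2803) = −(-7.2543) = 7.2543%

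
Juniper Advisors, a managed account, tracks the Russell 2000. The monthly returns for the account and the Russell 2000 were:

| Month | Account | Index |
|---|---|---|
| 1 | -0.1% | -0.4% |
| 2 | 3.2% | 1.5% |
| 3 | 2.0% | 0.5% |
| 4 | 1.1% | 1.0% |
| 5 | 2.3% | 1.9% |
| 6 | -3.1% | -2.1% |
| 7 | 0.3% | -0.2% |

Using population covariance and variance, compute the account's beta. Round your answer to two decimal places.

1.45

r̄p = 0.8143%,  r̄m = 0.3143%
Cov = Σ(rp − r̄p)(rm − r̄m) / 7 = 2.2812
Var(rm) = Σ(rm − r̄m)² / 7 = 1.5755
β = Cov / Var = 2.2812 / 1.5755 = 1.4479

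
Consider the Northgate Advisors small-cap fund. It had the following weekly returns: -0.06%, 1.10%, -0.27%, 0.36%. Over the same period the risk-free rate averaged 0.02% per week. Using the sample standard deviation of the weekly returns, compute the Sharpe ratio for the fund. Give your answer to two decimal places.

0.43

Mean return r̄ = 1.130 / 4 = 0.2825%
Σ(r − r̄)² = (-0.06 − 0.2825)² + (1.1 − 0.2825)² + (-0.27 − 0.2825)² + … = 1.0969
σ = √[1.0969 / 3] = 0.6047%
Sharpe = (r̄ − rf) / σ = (0.2825 − 0.02) / 0.6047 = 0.2625 / 0.6047 = 0.4341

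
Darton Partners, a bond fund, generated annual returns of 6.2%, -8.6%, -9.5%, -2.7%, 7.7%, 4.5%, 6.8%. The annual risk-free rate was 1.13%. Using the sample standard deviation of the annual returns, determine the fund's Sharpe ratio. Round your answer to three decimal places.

-0.067

μ = (6.2 − 8.6 − 9.5 − 2.7 + 7.7 + 4.5 + 6.8) / 7 = 0.6286%
Σ(r − μ)² = 332.9543; sample σ = √(332.9543/6) = 7.4493%
Sharpe = (μ − rf) / σ = (0.6286 − 1.13) / 7.4493 = -0.5014 / 7.4493 = -0.0673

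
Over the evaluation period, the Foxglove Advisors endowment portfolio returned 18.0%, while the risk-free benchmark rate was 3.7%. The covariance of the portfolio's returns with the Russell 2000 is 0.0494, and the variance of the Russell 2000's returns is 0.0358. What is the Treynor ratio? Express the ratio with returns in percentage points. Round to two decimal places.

10.36

β = Cov / Var = 0.0494 / 0.0358 = 1.3799
Treynor = (Rp − Rf) / β = (18.0% − 3.7%) / 1.3799 = 14.30 / 1.3799 = 10.3631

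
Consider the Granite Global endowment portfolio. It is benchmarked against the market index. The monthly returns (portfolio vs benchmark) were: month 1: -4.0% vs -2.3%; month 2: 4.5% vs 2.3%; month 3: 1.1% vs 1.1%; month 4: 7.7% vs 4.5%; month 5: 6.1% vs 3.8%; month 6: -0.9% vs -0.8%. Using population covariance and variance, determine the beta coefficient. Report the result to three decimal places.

1.682

r̄p = 2.4167%,  r̄m = 1.4333%
Cov = Σ(rp − r̄p)(rm − r̄m) / 6 = 9.7544
Var(rm) = Σ(rm − r̄m)² / 6 = 5.7989
β = Cov / Var = 9.7544 / 5.7989 = 1.6821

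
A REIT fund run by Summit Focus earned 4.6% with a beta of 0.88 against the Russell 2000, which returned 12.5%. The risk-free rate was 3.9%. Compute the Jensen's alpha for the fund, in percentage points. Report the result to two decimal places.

CAPM expected return = Rf + β(Rm − Rf) = 3.9% + 0.88 × (12.5% − 3.9%) = 3.9 + 0.88 × 8.60 = 11.4680%
Jensen's α = Rp − E[R] = 4.6% − 11.4680% = -6.8680

-6.87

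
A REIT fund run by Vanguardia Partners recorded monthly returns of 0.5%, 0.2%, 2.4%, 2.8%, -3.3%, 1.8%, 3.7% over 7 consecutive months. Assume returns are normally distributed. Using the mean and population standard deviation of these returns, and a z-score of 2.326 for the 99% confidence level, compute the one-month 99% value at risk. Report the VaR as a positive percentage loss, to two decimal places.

3.84

Mean return μ = 8.10 / 7 = 1.1571%
Population σ = √[Σ(r − μ)² / 7] = √[32.3371 / 7] = √4.6196 = 2.1493%
VaR = −(μ − z·σ) = −(1.1571 − 2.326 × 2.1493) = −(-3.8422) = 3.8422%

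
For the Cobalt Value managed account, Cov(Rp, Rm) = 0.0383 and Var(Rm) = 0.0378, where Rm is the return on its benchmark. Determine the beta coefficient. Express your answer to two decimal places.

β = Cov(Rp, Rm) / Var(Rm) = 0.0383 / 0.0378 = 1.0132

1.01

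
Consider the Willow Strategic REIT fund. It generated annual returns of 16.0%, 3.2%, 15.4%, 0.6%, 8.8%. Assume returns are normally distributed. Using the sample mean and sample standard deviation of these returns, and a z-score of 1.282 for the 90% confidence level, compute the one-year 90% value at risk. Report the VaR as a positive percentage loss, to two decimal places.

0.13

r̄ = (16 + 3.2 + 15.4 + 0.6 + 8.8) / 5 = 44.00 / 5 = 8.8000%
Σ(r − r̄)² = (16 − 8.8000)² + (3.2 − 8.8000)² + (15.4 − 8.8000)² + … = 194.0000
sample σ = √(194.0000 / 4) = √48.5000 = 6.9642%
VaR = −(r̄ − z·σ) = −(8.8000 − 1.282 × 6.9642) = −(-0.1281) = 0.1281%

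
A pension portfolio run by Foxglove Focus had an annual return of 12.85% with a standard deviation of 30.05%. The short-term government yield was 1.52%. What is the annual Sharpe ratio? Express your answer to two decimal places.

Sharpe = (Rp − Rf) / σp = (12.85% − 1.52%) / 30.05% = 11.33% / 30.05% = 0.3770

0.38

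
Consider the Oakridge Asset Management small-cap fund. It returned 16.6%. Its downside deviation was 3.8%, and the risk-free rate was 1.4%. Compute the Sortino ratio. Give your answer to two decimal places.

Sortino = (Rp − Rf) / σd = (16.6% − 1.4%) / 3.8% = 15.20% / 3.8% = 4.0000

4.00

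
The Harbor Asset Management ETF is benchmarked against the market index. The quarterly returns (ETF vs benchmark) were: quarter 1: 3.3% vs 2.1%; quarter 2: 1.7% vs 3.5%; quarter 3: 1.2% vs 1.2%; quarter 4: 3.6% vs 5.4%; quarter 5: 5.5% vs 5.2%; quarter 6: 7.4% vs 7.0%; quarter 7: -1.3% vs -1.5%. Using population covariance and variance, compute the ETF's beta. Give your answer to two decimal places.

r̄p = 3.0571%,  r̄m = 3.2714%
Cov = Σ(rp − r̄p)(rm − r̄m) / 7 = 6.5859
Var(rm) = Σ(rm − r̄m)² / 7 = 7.2335
β = Cov / Var = 6.5859 / 7.2335 = 0.9105

0.91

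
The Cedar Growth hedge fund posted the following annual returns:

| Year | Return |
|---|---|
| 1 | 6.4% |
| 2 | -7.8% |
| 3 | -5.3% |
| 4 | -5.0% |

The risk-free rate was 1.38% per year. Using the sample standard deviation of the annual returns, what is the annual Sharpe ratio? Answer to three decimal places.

r̄ = (6.4 − 7.8 − 5.3 − 5) / 4 = -11.70 / 4 = -2.9250%
Σ(r − r̄)² = (6.4 − (-2.9250))² + (-7.8 − (-2.9250))² + … = 120.6675
sample σ = √(120.6675 / 3) = √40.2225 = 6.3421%
Sharpe = (r̄ − rf) / σ = (-2.9250 − 1.38) / 6.3421 = -4.3050 / 6.3421 = -0.6788

-0.679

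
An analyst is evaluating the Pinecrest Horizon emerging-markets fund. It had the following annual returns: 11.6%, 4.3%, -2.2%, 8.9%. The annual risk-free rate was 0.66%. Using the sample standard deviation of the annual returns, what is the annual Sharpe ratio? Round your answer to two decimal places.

0.83

Mean return r̄ = 22.60 / 4 = 5.6500%
Sample std dev = √[109.4100 / 3] = 6.0390%
Sharpe = (r̄ − rf) / σ = (5.6500 − 0.66) / 6.0390 = 4.9900 / 6.0390 = 0.8263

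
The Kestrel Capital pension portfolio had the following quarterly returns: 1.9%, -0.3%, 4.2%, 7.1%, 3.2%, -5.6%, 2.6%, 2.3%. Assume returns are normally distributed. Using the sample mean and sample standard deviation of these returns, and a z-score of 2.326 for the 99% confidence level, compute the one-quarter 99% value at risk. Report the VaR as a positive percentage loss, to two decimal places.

μ = (1.9 − 0.3 + 4.2 + 7.1 + 3.2 − 5.6 + 2.6 + 2.3) / 8 = 1.9250%
Sample std dev = √[95.7550 / 7] = 3.6986%
VaR = −(μ − z·σ) = −(1.9250 − 2.326 × 3.6986) = −(-6.6779) = 6.6779%

6.68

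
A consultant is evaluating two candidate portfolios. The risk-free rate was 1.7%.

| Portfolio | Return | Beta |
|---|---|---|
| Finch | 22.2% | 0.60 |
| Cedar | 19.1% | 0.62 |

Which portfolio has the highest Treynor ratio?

Finch: Treynor = (22.2% − 1.7%) / 0.60 = 34.167
Cedar: Treynor = (19.1% − 1.7%) / 0.62 = 28.065
Highest: Finch (34.167).

Finch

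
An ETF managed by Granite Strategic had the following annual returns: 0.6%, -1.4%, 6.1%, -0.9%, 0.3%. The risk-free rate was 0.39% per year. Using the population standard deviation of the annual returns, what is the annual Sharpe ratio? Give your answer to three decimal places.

Mean return r̄ = 4.70 / 5 = 0.9400%
Σ(r − r̄)² = (0.6 − 0.9400)² + (-1.4 − 0.9400)² + … = 36.0120
σ = √[36.0120 / 5] = 2.6837%
Sharpe = (r̄ − rf) / σ = (0.9400 − 0.39) / 2.6837 = 0.5500 / 2.6837 = 0.2049

0.205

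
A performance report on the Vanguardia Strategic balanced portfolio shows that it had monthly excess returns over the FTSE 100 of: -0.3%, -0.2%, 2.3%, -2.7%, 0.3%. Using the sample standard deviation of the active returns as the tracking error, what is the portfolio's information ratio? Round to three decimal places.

r̄ = (-0.3 − 0.2 + 2.3 − 2.7 + 0.3) / 5 = -0.60 / 5 = -0.1200%
Σ(r − r̄)² = (-0.3 − (-0.1200))² + (-0.2 − (-0.1200))² + … = 12.7280
σ = √[12.7280 / 4] = 1.7838%
IR = r̄ / tracking error = -0.1200 / 1.7838 = -0.0673

-0.067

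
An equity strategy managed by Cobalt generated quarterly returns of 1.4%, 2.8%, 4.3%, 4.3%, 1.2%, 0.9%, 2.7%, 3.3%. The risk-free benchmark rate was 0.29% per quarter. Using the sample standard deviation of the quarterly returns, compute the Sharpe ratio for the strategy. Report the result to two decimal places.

1.73

r̄ = (1.4 + 2.8 + 4.3 + 4.3 + 1.2 + 0.9 + 2.7 + 3.3) / 8 = 2.6125%
Sample σ = √[Σ(r − r̄)² / 7] = √[12.6088 / 7] = √1.8013 = 1.3421%
Sharpe = (r̄ − rf) / σ = (2.6125 − 0.29) / 1.3421 = 2.3225 / 1.3421 = 1.7305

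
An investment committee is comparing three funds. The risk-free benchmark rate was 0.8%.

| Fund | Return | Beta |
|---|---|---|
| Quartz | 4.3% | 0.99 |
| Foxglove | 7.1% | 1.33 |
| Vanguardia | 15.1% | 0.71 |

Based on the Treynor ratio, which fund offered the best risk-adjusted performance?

Quartz: Treynor = (4.3% − 0.8%) / 0.99 = 3.535
Foxglove: Treynor = (7.1% − 0.8%) / 1.33 = 4.737
Vanguardia: Treynor = (15.1% − 0.8%) / 0.71 = 20.141
Highest: Vanguardia (20.141).

Vanguardia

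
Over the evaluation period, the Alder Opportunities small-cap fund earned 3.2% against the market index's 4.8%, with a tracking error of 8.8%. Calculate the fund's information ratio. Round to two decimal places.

IR = (Rp − Rb) / TE = (3.2% − 4.8%) / 8.8% = -1.60% / 8.8% = -0.1818

-0.18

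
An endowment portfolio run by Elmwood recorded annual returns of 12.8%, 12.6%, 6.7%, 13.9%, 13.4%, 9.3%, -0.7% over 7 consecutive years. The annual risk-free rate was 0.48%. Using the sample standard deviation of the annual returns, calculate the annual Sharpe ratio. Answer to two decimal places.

1.75

μ = (12.8 + 12.6 + 6.7 + 13.9 + 13.4 + 9.3 − 0.7) / 7 = 9.7143%
Σ(r − μ)² = (12.8 − 9.7143)² + (12.6 − 9.7143)² + … = 166.6686
sample σ = √(166.6686 / 6) = √27.7781 = 5.2705%
Sharpe = (μ − rf) / σ = (9.7143 − 0.48) / 5.2705 = 9.2343 / 5.2705 = 1.7521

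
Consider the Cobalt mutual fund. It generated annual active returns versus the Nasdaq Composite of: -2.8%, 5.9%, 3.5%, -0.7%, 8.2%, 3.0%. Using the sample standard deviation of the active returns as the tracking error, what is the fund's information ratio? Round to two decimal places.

Mean return μ = 17.10 / 6 = 2.8500%
Sample std dev = √[82.8950 / 5] = 4.0717%
IR = μ / tracking error = 2.8500 / 4.0717 = 0.7000

0.70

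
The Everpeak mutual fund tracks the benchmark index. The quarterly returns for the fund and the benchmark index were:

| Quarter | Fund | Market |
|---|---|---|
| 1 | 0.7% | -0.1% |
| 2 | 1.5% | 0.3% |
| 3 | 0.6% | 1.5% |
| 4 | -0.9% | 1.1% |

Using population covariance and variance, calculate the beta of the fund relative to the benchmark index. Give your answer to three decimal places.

-0.650

r̄p = 0.4750%,  r̄m = 0.7000%
Cov = Σ(rp − r̄p)(rm − r̄m) / 4 = -0.2600
Var(rm) = Σ(rm − r̄m)² / 4 = 0.4000
β = Cov / Var = -0.2600 / 0.4000 = -0.6500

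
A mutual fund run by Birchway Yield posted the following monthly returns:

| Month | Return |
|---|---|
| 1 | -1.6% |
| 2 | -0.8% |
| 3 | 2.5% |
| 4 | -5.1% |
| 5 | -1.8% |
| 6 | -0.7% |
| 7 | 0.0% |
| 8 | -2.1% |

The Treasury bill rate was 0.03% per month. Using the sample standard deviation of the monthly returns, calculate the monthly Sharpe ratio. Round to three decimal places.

-0.575

Mean return μ = -9.60 / 8 = -1.2000%
Σ(r − μ)² = 32.0800; sample σ = √(32.0800/7) = 2.1408%
Sharpe = (μ − rf) / σ = (-1.2000 − 0.03) / 2.1408 = -1.2300 / 2.1408 = -0.5746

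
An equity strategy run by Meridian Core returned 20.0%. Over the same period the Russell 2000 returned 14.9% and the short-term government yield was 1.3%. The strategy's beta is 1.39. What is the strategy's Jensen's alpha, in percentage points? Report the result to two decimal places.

CAPM expected return = Rf + β(Rm − Rf) = 1.3% + 1.39 × (14.9% − 1.3%) = 1.3 + 1.39 × 13.60 = 20.2040%
Jensen's α = Rp − E[R] = 20.0% − 20.2040% = -0.2040

-0.20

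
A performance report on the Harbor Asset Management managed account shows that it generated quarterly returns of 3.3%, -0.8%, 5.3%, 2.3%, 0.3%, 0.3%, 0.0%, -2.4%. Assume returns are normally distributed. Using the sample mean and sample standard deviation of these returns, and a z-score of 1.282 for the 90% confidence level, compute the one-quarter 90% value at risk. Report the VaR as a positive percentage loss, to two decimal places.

2.11

Mean return μ = 8.30 / 8 = 1.0375%
Σ(r − μ)² = (3.3 − 1.0375)² + (-0.8 − 1.0375)² + (5.3 − 1.0375)² + … = 42.2388
sample σ = √(42.2388 / 7) = √6.0341 = 2.4564%
VaR = −(μ − z·σ) = −(1.0375 − 1.282 × 2.4564) = −(-2.1116) = 2.1116%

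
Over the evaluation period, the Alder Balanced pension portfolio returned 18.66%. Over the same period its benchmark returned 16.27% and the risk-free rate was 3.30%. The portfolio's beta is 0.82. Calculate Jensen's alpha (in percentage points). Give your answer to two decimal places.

4.72

CAPM expected return = Rf + β(Rm − Rf) = 3.30% + 0.82 × (16.27% − 3.30%) = 3.3 + 0.82 × 12.97 = 13.9354%
Jensen's α = Rp − E[R] = 18.66% − 13.9354% = 4.7246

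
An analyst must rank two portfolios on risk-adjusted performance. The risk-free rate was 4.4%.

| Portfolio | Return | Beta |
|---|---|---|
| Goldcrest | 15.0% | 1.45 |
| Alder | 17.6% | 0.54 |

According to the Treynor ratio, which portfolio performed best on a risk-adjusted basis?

Goldcrest: Treynor = (15.0% − 4.4%) / 1.45 = 7.310
Alder: Treynor = (17.6% − 4.4%) / 0.54 = 24.444
Highest: Alder (24.444).

Alder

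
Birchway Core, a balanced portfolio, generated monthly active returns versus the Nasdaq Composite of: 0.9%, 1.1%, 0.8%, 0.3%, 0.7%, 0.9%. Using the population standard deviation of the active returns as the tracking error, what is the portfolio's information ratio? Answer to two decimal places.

3.16

μ = (0.9 + 1.1 + 0.8 + 0.3 + 0.7 + 0.9) / 6 = 4.70 / 6 = 0.7833%
Population σ = √[Σ(r − μ)² / 6] = √[0.3683 / 6] = √0.0614 = 0.2478%
IR = μ / tracking error = 0.7833 / 0.2478 = 3.1610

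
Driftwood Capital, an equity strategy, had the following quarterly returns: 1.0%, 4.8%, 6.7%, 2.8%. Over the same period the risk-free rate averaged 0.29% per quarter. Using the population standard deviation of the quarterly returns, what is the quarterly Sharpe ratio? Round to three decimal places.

1.655

r̄ = (1 + 4.8 + 6.7 + 2.8) / 4 = 15.30 / 4 = 3.8250%
Population σ = √[Σ(r − r̄)² / 4] = √[18.2475 / 4] = √4.5619 = 2.1359%
Sharpe = (r̄ − rf) / σ = (3.8250 − 0.29) / 2.1359 = 3.5350 / 2.1359 = 1.6550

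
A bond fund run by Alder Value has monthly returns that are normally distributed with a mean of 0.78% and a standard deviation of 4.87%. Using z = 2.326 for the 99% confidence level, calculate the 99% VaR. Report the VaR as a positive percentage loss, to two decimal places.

10.55

VaR (as % loss) = −(μ − z·σ) = −(0.78% − 2.326 × 4.87%) = −(-10.54762%) = 10.54762%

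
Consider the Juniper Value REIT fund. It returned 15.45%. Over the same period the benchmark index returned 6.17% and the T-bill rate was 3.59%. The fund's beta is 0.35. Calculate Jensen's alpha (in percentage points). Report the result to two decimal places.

CAPM expected return = Rf + β(Rm − Rf) = 3.59% + 0.35 × (6.17% − 3.59%) = 3.59 + 0.35 × 2.58 = 4.4930%
Jensen's α = Rp − E[R] = 15.45% − 4.4930% = 10.9570

10.96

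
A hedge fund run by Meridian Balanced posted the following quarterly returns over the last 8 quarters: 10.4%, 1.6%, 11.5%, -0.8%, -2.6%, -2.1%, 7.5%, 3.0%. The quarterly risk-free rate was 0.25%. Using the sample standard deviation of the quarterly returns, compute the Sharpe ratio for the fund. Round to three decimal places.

Mean return μ = 28.50 / 8 = 3.5625%
Sample σ = √[Σ(r − μ)² / 7] = √[218.4988 / 7] = √31.2141 = 5.5870%
Sharpe = (μ − rf) / σ = (3.5625 − 0.25) / 5.5870 = 3.3125 / 5.5870 = 0.5929

0.593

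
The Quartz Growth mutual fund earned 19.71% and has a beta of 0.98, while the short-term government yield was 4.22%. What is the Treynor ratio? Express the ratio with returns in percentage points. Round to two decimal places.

15.81

Treynor = (Rp − Rf) / β = (19.71% − 4.22%) / 0.98 = 15.49 / 0.98 = 15.8061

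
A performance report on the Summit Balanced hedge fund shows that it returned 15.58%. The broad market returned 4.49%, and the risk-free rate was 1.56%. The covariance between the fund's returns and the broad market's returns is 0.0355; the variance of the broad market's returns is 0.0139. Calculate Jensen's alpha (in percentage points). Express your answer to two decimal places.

β = Cov / Var = 0.0355 / 0.0139 = 2.5540
E[R] = Rf + β(Rm − Rf) = 1.56% + 2.5540 × (4.49% − 1.56%) = 9.0432%
α = Rp − E[R] = 15.58% − 9.0432% = 6.5368

6.54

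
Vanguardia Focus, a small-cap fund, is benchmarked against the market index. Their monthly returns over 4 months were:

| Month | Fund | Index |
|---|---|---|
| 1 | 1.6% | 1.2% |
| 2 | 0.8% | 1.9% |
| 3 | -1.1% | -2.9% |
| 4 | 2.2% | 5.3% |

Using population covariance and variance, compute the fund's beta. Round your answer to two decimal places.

r̄p = 0.8750%,  r̄m = 1.3750%
Cov = Σ(rp − r̄p)(rm − r̄m) / 4 = 3.3694
Var(rm) = Σ(rm − r̄m)² / 4 = 8.4969
β = Cov / Var = 3.3694 / 8.4969 = 0.3965

0.40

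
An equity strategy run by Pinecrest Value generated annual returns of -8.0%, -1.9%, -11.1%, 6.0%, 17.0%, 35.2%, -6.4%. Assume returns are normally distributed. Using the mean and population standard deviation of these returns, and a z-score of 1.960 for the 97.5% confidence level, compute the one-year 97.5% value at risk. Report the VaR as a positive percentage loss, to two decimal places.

25.79

μ = (-8 − 1.9 − 11.1 + 6 + 17 + 35.2 − 6.4) / 7 = 30.80 / 7 = 4.4000%
Population std dev = √[1660.3000 / 7] = 15.4008%
VaR = −(μ − z·σ) = −(4.4000 − 1.960 × 15.4008) = −(-25.7856) = 25.7856%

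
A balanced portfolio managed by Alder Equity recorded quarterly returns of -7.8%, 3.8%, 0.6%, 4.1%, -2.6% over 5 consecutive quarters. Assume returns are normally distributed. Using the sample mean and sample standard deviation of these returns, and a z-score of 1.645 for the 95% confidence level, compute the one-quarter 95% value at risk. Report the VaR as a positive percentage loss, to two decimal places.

8.54

r̄ = (-7.8 + 3.8 + 0.6 + 4.1 − 2.6) / 5 = -0.3800%
Σ(r − r̄)² = 98.4880; sample σ = √(98.4880/4) = 4.9621%
VaR = −(r̄ − z·σ) = −(-0.3800 − 1.645 × 4.9621) = −(-8.5427) = 8.5427%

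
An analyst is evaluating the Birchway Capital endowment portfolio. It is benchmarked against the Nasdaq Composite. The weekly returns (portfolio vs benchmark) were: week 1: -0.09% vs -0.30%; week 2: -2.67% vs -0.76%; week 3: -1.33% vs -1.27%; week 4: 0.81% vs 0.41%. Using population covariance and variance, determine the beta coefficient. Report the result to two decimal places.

1.64

r̄p = -0.8200%,  r̄m = -0.4800%
Cov = Σ(rp − r̄p)(rm − r̄m) / 4 = 0.6258
Var(rm) = Σ(rm − r̄m)² / 4 = 0.3818
β = Cov / Var = 0.6258 / 0.3818 = 1.6391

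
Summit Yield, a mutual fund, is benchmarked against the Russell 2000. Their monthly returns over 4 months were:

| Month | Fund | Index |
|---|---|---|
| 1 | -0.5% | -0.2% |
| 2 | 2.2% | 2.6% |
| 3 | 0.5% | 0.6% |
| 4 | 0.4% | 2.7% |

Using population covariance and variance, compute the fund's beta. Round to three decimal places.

0.552

r̄p = 0.6500%,  r̄m = 1.4250%
Cov = Σ(rp − r̄p)(rm − r̄m) / 4 = 0.8738
Var(rm) = Σ(rm − r̄m)² / 4 = 1.5819
β = Cov / Var = 0.8738 / 1.5819 = 0.5524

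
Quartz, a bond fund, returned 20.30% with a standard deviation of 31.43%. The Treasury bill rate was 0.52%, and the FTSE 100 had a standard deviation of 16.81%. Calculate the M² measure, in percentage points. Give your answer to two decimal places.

Sharpe = (Rp − Rf) / σp = (20.30% − 0.52%) / 31.43% = 0.6293
M² = Rf + Sharpe × σm = 0.52% + 0.6293 × 16.81% = 11.0985%

11.10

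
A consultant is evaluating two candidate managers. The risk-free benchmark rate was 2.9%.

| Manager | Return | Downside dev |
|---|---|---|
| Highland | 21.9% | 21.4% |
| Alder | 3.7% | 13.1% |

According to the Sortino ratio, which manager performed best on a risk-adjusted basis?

Highland: Sortino ratio = (21.9% − 2.9%) / 21.4% = 0.888
Alder: Sortino ratio = (3.7% − 2.9%) / 13.1% = 0.061
Highest: Highland (0.888).

Highland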